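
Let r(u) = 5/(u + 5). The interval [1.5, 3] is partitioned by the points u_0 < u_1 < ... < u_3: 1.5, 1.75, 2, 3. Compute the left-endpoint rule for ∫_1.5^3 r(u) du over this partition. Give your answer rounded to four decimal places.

Subinterval widths: 0.25, 0.25, 1.
Left endpoints: 1.5, 1.75, 2.
r(1.5) = 10/13, r(1.75) = 20/27, r(2) = 5/7.
Sum = Σ Δu_i · r(u_i).
Sum ≈ 1.0918.

1.0918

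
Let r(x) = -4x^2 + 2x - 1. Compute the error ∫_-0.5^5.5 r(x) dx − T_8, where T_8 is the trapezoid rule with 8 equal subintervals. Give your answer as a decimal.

2.25

Exact integral: ∫_-0.5^5.5 r(x) dx = -198.
T_8 = -200.25.
Error = -198 − (-200.25) = 2.25.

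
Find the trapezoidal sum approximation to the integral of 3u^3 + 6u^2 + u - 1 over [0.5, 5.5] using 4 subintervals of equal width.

1071.71875

Δu = (5.5 − 0.5)/4 = 1.25.
f(0.5) = 1.375, f(1.75) = 35.203125, f(3) = 137, f(4.25) = 341.921875, f(5.5) = 685.125.
T_4 = (Δu/2)·[f(u_0) + 2f(u_1) + 2f(u_2) + 2f(u_3) + f(u_4)].
Sum = 1071.71875.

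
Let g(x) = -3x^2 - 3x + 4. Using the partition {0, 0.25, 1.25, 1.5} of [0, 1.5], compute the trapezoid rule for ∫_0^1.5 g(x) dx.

Subinterval widths: 0.25, 1, 0.25.
g(0) = 4, g(0.25) = 3.0625, g(1.25) = -4.4375, g(1.5) = -7.25.
On each subinterval the trapezoid contributes (Δx_i/2)·[g(x_{i-1}) + g(x_i)].
Sum = -1.265625.

-1.265625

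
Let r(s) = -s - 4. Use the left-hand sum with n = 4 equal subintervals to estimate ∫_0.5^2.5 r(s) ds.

-10.5

Δs = (2.5 − 0.5)/4 = 0.5.
Left endpoints: 0.5, 1, 1.5, 2.
r(0.5) = -4.5, r(1) = -5, r(1.5) = -5.5, r(2) = -6.
Sum = Δs · [r(0.5) + r(1) + r(1.5) + r(2)].
Sum = -10.5.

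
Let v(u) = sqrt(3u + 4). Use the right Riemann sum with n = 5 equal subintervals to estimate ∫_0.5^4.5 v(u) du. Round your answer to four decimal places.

Δu = (4.5 − 0.5)/5 = 0.8.
Right endpoints: 1.3, 2.1, 2.9, 3.7, 4.5.
v(1.3) ≈ 2.8107, v(2.1) ≈ 3.2094, v(2.9) ≈ 3.5637, v(3.7) ≈ 3.8859, v(4.5) ≈ 4.1833.
Sum = Δu · [v(1.3) + v(2.1) + v(2.9) + v(3.7) + v(4.5)].
Sum ≈ 14.1223.

14.1223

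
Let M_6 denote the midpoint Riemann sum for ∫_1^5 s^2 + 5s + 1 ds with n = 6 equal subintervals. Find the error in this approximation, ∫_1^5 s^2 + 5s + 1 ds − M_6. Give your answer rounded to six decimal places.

0.148148

Exact integral: ∫_1^5 f(s) ds ≈ 105.33333333.
M_6 ≈ 105.18518519.
Error ≈ 105.33333333 − 105.18518519 ≈ 0.148148.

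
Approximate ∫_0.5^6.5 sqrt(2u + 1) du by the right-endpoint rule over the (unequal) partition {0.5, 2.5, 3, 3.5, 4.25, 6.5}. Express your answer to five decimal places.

18.36645

Subinterval widths: 2, 0.5, 0.5, 0.75, 2.25.
Right endpoints: 2.5, 3, 3.5, 4.25, 6.5.
f(2.5) ≈ 2.44949, f(3) ≈ 2.64575, f(3.5) ≈ 2.82843, f(4.25) ≈ 3.08221, f(6.5) ≈ 3.74166.
Sum = Σ Δu_i · f(u_i).
Sum ≈ 18.36645.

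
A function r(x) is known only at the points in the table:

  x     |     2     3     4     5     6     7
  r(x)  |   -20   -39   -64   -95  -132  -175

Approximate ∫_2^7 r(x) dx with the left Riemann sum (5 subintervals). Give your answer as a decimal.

Δx = 1.
Sum = 1·[(-20) + (-39) + (-64) + (-95) + (-132)] = -350.

-350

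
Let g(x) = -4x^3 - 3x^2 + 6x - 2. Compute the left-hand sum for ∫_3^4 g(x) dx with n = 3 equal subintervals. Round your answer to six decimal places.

-166.666667

Δx = (4 − 3)/3 = 1/3.
Left endpoints: 3, 10/3, 11/3.
g(3) = -119, g(10/3) = -4414/27, g(11/3) = -5873/27.
Sum = Δx · [g(3) + g(10/3) + g(11/3)].
Sum ≈ -166.666667.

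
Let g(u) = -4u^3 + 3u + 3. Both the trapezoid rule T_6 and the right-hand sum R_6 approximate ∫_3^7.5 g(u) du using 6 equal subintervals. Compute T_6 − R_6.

587.25

T_6 = -3025.265625.
R_6 = -3612.515625.
T_6 − R_6 = 587.25.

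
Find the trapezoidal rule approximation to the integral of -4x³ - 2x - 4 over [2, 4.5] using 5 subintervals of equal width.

Δx = (4.5 − 2)/5 = 0.5.
f(2) = -40, f(2.5) = -71.5, f(3) = -118, f(3.5) = -182.5, f(4) = -268, f(4.5) = -377.5.
T_5 = (Δx/2)·[f(x_0) + 2f(x_1) + ... + 2f(x_{4}) + f(x_5)].
Sum = -424.375.

-424.375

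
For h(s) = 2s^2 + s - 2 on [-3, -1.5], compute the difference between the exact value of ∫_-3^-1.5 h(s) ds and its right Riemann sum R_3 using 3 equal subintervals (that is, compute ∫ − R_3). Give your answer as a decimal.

2.875

Exact integral: ∫_-3^-1.5 h(s) ds = 9.375.
R_3 = 6.5.
Error = 9.375 − 6.5 = 2.875.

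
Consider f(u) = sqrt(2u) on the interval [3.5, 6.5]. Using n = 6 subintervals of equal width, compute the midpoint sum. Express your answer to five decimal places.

Δu = (6.5 − 3.5)/6 = 0.5.
Midpoints: 3.75, 4.25, 4.75, 5.25, 5.75, 6.25.
f(3.75) ≈ 2.73861, f(4.25) ≈ 2.91548, f(4.75) ≈ 3.08221, f(5.25) ≈ 3.24037, f(5.75) ≈ 3.39116, f(6.25) ≈ 3.53553.
Sum = Δu · [f(3.75) + f(4.25) + f(4.75) + ...].
Sum ≈ 9.45168.

9.45168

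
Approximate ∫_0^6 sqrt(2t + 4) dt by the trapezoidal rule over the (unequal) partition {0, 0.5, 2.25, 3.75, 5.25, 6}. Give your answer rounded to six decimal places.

Subinterval widths: 0.5, 1.75, 1.5, 1.5, 0.75.
f(0) ≈ 2.000000, f(0.5) ≈ 2.236068, f(2.25) ≈ 2.915476, f(3.75) ≈ 3.391165, f(5.25) ≈ 3.807887, f(6) ≈ 4.000000.
On each subinterval the trapezoid contributes (Δt_i/2)·[f(t_{i-1}) + f(t_i)].
Sum ≈ 18.623845.

18.623845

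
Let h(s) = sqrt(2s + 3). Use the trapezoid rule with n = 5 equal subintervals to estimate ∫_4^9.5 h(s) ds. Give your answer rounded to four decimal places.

22.2265

Δs = (9.5 − 4)/5 = 1.1.
h(4) ≈ 3.3166, h(5.1) ≈ 3.6332, h(6.2) ≈ 3.9243, h(7.3) ≈ 4.1952, h(8.4) ≈ 4.4497, h(9.5) ≈ 4.6904.
T_5 = (Δs/2)·[h(s_0) + 2h(s_1) + ... + 2h(s_{4}) + h(s_5)].
Sum ≈ 22.2265.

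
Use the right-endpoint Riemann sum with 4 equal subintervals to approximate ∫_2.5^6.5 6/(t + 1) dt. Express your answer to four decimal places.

Δt = (6.5 − 2.5)/4 = 1.
Right endpoints: 3.5, 4.5, 5.5, 6.5.
f(3.5) = 4/3, f(4.5) = 12/11, f(5.5) = 12/13, f(6.5) = 0.8.
Sum = Δt · [f(3.5) + f(4.5) + f(5.5) + f(6.5)].
Sum ≈ 4.1473.

4.1473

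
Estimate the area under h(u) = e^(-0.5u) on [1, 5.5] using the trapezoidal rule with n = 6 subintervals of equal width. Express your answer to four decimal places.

Δu = (5.5 − 1)/6 = 0.75.
h(1) ≈ 0.6065, h(1.75) ≈ 0.4169, h(2.5) ≈ 0.2865, h(3.25) ≈ 0.1969, h(4) ≈ 0.1353, h(4.75) ≈ 0.0930, h(5.5) ≈ 0.0639.
T_6 = (Δu/2)·[h(u_0) + 2h(u_1) + ... + 2h(u_{5}) + h(u_6)].
Sum ≈ 1.0979.

1.0979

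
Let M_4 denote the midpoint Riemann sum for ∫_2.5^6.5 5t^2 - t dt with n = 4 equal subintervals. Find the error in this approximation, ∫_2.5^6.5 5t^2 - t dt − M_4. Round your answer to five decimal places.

1.66667

Exact integral: ∫_2.5^6.5 f(t) dt ≈ 413.6666667.
M_4 = 412.
Error ≈ 413.6666667 − 412 ≈ 1.66667.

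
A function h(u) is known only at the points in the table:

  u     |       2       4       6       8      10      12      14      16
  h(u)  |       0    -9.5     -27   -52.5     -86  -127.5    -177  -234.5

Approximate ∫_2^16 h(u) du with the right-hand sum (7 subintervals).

Δu = 2.
Sum = 2·[(-9.5) + (-27) + (-52.5) + (-86) + (-127.5) + (-177) + (-234.5)] = -1428.

-1428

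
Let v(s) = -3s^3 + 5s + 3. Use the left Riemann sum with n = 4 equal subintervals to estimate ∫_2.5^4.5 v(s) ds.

Δs = (4.5 − 2.5)/4 = 0.5.
Left endpoints: 2.5, 3, 3.5, 4.
v(2.5) = -31.375, v(3) = -63, v(3.5) = -108.125, v(4) = -169.
Sum = Δs · [v(2.5) + v(3) + v(3.5) + v(4)].
Sum = -185.75.

-185.75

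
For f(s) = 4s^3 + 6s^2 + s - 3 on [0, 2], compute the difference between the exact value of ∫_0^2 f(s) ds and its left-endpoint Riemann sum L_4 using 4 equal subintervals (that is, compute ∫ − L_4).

13

Exact integral: ∫_0^2 f(s) ds = 28.
L_4 = 15.
Error = 28 − 15 = 13.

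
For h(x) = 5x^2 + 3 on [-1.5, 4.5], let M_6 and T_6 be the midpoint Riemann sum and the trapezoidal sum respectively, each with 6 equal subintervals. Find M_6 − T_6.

M_6 = 173.
T_6 = 180.5.
M_6 − T_6 = -7.5.

-7.5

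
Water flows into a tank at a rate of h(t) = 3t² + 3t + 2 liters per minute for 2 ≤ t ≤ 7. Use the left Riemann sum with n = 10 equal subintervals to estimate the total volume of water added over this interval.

375.625

Δt = (7 − 2)/10 = 0.5.
Left endpoints: 2, 2.5, 3, 3.5, 4, 4.5, 5, 5.5, 6, 6.5.
h(2) = 20, h(2.5) = 28.25, h(3) = 38, h(3.5) = 49.25, h(4) = 62, h(4.5) = 76.25, h(5) = 92, h(5.5) = 109.25, h(6) = 128, h(6.5) = 148.25.
Sum = Δt · [h(2) + h(2.5) + h(3) + ...].
Sum = 375.625.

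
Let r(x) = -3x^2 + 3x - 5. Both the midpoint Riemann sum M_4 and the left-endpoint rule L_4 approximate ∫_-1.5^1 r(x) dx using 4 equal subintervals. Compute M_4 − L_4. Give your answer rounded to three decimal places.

M_4 ≈ -18.50586.
L_4 = -22.75390625.
M_4 − L_4 ≈ 4.248.

4.248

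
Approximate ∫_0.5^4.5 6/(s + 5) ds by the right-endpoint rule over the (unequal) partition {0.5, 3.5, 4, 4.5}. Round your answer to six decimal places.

Subinterval widths: 3, 0.5, 0.5.
Right endpoints: 3.5, 4, 4.5.
f(3.5) = 12/17, f(4) = 2/3, f(4.5) = 12/19.
Sum = Σ Δs_i · f(s_i).
Sum ≈ 2.766770.

2.766770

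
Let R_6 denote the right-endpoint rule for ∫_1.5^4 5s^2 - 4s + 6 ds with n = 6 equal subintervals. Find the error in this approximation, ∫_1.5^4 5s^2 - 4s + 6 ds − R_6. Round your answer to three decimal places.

Exact integral: ∫_1.5^4 f(s) ds ≈ 88.54167.
R_6 ≈ 101.14294.
Error ≈ 88.54167 − 101.14294 ≈ -12.601.

-12.601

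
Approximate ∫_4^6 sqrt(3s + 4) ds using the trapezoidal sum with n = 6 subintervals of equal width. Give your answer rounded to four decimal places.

8.7082

Δs = (6 − 4)/6 = 1/3.
f(4) ≈ 4.0000, f(13/3) ≈ 4.1231, f(14/3) ≈ 4.2426, f(5) ≈ 4.3589, f(16/3) ≈ 4.4721, f(17/3) ≈ 4.5826, f(6) ≈ 4.6904.
T_6 = (Δs/2)·[f(s_0) + 2f(s_1) + ... + 2f(s_{5}) + f(s_6)].
Sum ≈ 8.7082.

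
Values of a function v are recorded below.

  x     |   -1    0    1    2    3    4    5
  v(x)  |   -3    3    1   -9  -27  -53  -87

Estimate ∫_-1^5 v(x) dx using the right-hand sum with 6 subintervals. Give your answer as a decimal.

Δx = 1.
Sum = 1·[3 + 1 + (-9) + (-27) + (-53) + (-87)] = -172.

-172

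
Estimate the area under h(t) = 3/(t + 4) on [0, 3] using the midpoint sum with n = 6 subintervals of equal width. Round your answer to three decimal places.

Δt = (3 − 0)/6 = 0.5.
Midpoints: 0.25, 0.75, 1.25, 1.75, 2.25, 2.75.
h(0.25) = 12/17, h(0.75) = 12/19, h(1.25) = 4/7, h(1.75) = 12/23, h(2.25) = 0.48, h(2.75) = 4/9.
Sum = Δt · [h(0.25) + h(0.75) + h(1.25) + ...].
Sum ≈ 1.678.

1.678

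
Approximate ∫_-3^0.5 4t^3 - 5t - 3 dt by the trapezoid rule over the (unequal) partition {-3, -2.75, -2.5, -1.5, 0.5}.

Subinterval widths: 0.25, 0.25, 1, 2.
f(-3) = -96, f(-2.75) = -72.4375, f(-2.5) = -53, f(-1.5) = -9, f(0.5) = -5.
On each subinterval the trapezoid contributes (Δt_i/2)·[f(t_{i-1}) + f(t_i)].
Sum = -81.734375.

-81.734375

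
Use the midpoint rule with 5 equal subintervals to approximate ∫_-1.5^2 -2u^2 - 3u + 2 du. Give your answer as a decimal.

-2.9225

Δu = (2 − (-1.5))/5 = 0.7.
Midpoints: -1.15, -0.45, 0.25, 0.95, 1.65.
f(-1.15) = 2.805, f(-0.45) = 2.945, f(0.25) = 1.125, f(0.95) = -2.655, f(1.65) = -8.395.
Sum = Δu · [f(-1.15) + f(-0.45) + f(0.25) + f(0.95) + f(1.65)].
Sum = -2.9225.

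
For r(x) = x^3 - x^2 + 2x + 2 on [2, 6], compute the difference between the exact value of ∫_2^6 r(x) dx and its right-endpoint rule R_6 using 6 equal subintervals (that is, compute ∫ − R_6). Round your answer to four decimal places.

Exact integral: ∫_2^6 r(x) dx ≈ 290.666667.
R_6 ≈ 355.259259.
Error ≈ 290.666667 − 355.259259 ≈ -64.5926.

-64.5926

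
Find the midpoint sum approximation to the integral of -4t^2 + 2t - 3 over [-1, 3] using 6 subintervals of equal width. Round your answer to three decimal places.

-40.741

Δt = (3 − (-1))/6 = 2/3.
Midpoints: -2/3, 0, 2/3, 4/3, 2, 8/3.
f(-2/3) = -55/9, f(0) = -3, f(2/3) = -31/9, f(4/3) = -67/9, f(2) = -15, f(8/3) = -235/9.
Sum = Δt · [f(-2/3) + f(0) + f(2/3) + ...].
Sum ≈ -40.741.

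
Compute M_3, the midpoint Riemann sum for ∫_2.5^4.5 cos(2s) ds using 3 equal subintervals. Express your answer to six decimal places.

0.739063

Δs = (4.5 − 2.5)/3 = 2/3.
Midpoints: 17/6, 3.5, 25/6.
f(17/6) ≈ 0.815896, f(3.5) ≈ 0.753902, f(25/6) ≈ -0.461204.
Sum = Δs · [f(17/6) + f(3.5) + f(25/6)].
Sum ≈ 0.739063.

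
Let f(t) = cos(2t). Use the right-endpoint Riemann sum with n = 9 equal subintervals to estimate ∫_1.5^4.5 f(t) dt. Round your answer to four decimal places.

Δt = (4.5 − 1.5)/9 = 1/3.
Right endpoints: 11/6, 13/6, 2.5, 17/6, 19/6, 3.5, 23/6, 25/6, 4.5.
f(11/6) ≈ -0.8653, f(13/6) ≈ -0.3700, f(2.5) ≈ 0.2837, f(17/6) ≈ 0.8159, f(19/6) ≈ 0.9987, f(3.5) ≈ 0.7539, f(23/6) ≈ 0.1862, f(25/6) ≈ -0.4612, f(4.5) ≈ -0.9111.
Sum = Δt · [f(11/6) + f(13/6) + f(2.5) + ...].
Sum ≈ 0.1436.

0.1436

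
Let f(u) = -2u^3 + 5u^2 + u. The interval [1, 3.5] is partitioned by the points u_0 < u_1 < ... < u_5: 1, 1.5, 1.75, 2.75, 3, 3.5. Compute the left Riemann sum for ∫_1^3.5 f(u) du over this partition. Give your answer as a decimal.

Subinterval widths: 0.5, 0.25, 1, 0.25, 0.5.
Left endpoints: 1, 1.5, 1.75, 2.75, 3.
f(1) = 4, f(1.5) = 6, f(1.75) = 6.34375, f(2.75) = -1.03125, f(3) = -6.
Sum = Σ Δu_i · f(u_i).
Sum = 6.5859375.

6.5859375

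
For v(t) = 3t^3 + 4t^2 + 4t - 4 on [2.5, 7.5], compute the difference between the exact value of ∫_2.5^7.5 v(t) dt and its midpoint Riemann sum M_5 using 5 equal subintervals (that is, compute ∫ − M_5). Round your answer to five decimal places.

20.41667

Exact integral: ∫_2.5^7.5 v(t) dt ≈ 2965.4166667.
M_5 = 2945.
Error ≈ 2965.4166667 − 2945 ≈ 20.41667.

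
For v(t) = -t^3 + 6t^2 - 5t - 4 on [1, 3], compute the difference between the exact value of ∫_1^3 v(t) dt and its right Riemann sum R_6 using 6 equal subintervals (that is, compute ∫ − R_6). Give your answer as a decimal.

Exact integral: ∫_1^3 v(t) dt = 4.
R_6 = 6.
Error = 4 − 6 = -2.

-2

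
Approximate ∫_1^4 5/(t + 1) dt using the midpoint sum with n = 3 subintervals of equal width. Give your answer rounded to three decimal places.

4.540

Δt = (4 − 1)/3 = 1.
Midpoints: 1.5, 2.5, 3.5.
f(1.5) = 2, f(2.5) = 10/7, f(3.5) = 10/9.
Sum = Δt · [f(1.5) + f(2.5) + f(3.5)].
Sum ≈ 4.540.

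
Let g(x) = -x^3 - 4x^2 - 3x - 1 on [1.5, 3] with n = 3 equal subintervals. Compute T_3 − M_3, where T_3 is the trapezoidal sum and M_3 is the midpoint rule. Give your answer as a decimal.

T_3 = -62.78125.
M_3 = -61.7734375.
T_3 − M_3 = -1.0078125.

-1.0078125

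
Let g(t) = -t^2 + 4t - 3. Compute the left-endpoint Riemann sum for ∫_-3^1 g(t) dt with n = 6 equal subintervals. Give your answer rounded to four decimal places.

Δt = (1 − (-3))/6 = 2/3.
Left endpoints: -3, -7/3, -5/3, -1, -1/3, 1/3.
g(-3) = -24, g(-7/3) = -160/9, g(-5/3) = -112/9, g(-1) = -8, g(-1/3) = -40/9, g(1/3) = -16/9.
Sum = Δt · [g(-3) + g(-7/3) + g(-5/3) + ...].
Sum ≈ -45.6296.

-45.6296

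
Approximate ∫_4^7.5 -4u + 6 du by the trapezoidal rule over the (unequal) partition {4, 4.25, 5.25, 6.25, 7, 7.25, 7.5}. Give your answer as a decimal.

-59.5

Subinterval widths: 0.25, 1, 1, 0.75, 0.25, 0.25.
f(4) = -10, f(4.25) = -11, f(5.25) = -15, f(6.25) = -19, f(7) = -22, f(7.25) = -23, f(7.5) = -24.
On each subinterval the trapezoid contributes (Δu_i/2)·[f(u_{i-1}) + f(u_i)].
Sum = -59.5.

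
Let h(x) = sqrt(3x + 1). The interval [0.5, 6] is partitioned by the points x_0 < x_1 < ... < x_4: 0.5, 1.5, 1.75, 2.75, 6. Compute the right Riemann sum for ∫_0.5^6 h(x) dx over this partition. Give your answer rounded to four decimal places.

Subinterval widths: 1, 0.25, 1, 3.25.
Right endpoints: 1.5, 1.75, 2.75, 6.
h(1.5) ≈ 2.3452, h(1.75) ≈ 2.5000, h(2.75) ≈ 3.0414, h(6) ≈ 4.3589.
Sum = Σ Δx_i · h(x_i).
Sum ≈ 20.1780.

20.1780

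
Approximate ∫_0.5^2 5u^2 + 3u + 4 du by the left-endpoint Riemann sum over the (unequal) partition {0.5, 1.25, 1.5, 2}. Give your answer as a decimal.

18.828125

Subinterval widths: 0.75, 0.25, 0.5.
Left endpoints: 0.5, 1.25, 1.5.
f(0.5) = 6.75, f(1.25) = 15.5625, f(1.5) = 19.75.
Sum = Σ Δu_i · f(u_i).
Sum = 18.828125.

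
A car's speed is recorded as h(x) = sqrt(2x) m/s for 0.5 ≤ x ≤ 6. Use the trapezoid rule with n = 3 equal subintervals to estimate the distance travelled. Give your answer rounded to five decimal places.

Δx = (6 − 0.5)/3 = 11/6.
h(0.5) ≈ 1.00000, h(7/3) ≈ 2.16025, h(25/6) ≈ 2.88675, h(6) ≈ 3.46410.
T_3 = (Δx/2)·[h(x_0) + 2h(x_1) + 2h(x_2) + h(x_3)].
Sum ≈ 13.34492.

13.34492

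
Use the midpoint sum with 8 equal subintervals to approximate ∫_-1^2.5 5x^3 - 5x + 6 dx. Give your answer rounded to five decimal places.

Δx = (2.5 − (-1))/8 = 0.4375.
Midpoints: -0.78125, -0.34375, 0.09375, 0.53125, 0.96875, 1.40625, 1.84375, 2.28125.
f(-0.78125) = 246483/32768, f(-0.34375) = 246273/32768, f(0.09375) = 181383/32768, f(0.53125) = 134133/32768, f(0.96875) = 186843/32768, f(1.40625) = 421833/32768, f(1.84375) = 921423/32768, f(2.28125) = 1767933/32768.
Sum = Δx · [f(-0.78125) + f(-0.34375) + f(0.09375) + ...].
Sum ≈ 54.82507.

54.82507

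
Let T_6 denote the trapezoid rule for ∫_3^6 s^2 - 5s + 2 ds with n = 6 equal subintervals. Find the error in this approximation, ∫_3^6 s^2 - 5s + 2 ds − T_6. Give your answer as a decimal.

-0.125

Exact integral: ∫_3^6 f(s) ds = 1.5.
T_6 = 1.625.
Error = 1.5 − 1.625 = -0.125.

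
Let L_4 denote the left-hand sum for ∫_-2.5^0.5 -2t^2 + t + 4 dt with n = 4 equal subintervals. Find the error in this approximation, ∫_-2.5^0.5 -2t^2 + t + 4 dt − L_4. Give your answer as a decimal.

6.1875

Exact integral: ∫_-2.5^0.5 f(t) dt = -1.5.
L_4 = -7.6875.
Error = -1.5 − (-7.6875) = 6.1875.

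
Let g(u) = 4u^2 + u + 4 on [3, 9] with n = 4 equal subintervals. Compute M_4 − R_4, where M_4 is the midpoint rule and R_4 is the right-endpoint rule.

M_4 = 991.5.
R_4 = 1225.5.
M_4 − R_4 = -234.

-234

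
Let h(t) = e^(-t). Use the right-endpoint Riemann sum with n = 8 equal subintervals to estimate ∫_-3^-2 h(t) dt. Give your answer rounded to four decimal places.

Δt = (-2 − (-3))/8 = 0.125.
Right endpoints: -2.875, -2.75, -2.625, -2.5, -2.375, -2.25, -2.125, -2.
h(-2.875) ≈ 17.7254, h(-2.75) ≈ 15.6426, h(-2.625) ≈ 13.8046, h(-2.5) ≈ 12.1825, h(-2.375) ≈ 10.7510, h(-2.25) ≈ 9.4877, h(-2.125) ≈ 8.3729, h(-2) ≈ 7.3891.
Sum = Δt · [h(-2.875) + h(-2.75) + h(-2.625) + ...].
Sum ≈ 11.9195.

11.9195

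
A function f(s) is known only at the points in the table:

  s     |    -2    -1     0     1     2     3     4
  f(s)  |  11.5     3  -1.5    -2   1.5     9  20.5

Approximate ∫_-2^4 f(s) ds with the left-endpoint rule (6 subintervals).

Δs = 1.
Sum = 1·[11.5 + 3 + (-1.5) + (-2) + 1.5 + 9] = 21.5.

21.5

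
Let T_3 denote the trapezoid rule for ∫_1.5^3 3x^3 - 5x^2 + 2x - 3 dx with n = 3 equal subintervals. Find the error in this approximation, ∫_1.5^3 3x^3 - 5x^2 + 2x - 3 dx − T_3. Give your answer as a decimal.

-0.953125

Exact integral: ∫_1.5^3 f(x) dx = 19.828125.
T_3 = 20.78125.
Error = 19.828125 − 20.78125 = -0.953125.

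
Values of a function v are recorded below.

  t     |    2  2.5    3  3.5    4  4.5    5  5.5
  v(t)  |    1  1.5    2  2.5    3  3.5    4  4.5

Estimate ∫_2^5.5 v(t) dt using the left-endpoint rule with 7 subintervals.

Δt = 0.5.
Sum = 0.5·[1 + 1.5 + 2 + 2.5 + 3 + 3.5 + 4] = 8.75.

8.75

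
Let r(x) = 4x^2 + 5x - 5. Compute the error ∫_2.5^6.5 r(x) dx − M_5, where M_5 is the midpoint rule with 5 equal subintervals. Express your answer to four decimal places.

0.8533

Exact integral: ∫_2.5^6.5 r(x) dx ≈ 415.333333.
M_5 = 414.48.
Error ≈ 415.333333 − 414.48 ≈ 0.8533.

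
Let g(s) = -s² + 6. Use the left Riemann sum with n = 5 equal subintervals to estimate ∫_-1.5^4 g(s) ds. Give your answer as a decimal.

Δs = (4 − (-1.5))/5 = 1.1.
Left endpoints: -1.5, -0.4, 0.7, 1.8, 2.9.
g(-1.5) = 3.75, g(-0.4) = 5.84, g(0.7) = 5.51, g(1.8) = 2.76, g(2.9) = -2.41.
Sum = Δs · [g(-1.5) + g(-0.4) + g(0.7) + g(1.8) + g(2.9)].
Sum = 16.995.

16.995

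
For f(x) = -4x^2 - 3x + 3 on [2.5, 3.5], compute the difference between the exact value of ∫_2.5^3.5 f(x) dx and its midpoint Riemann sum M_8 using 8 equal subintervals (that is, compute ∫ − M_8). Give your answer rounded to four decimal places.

-0.0052

Exact integral: ∫_2.5^3.5 f(x) dx ≈ -42.333333.
M_8 = -42.328125.
Error ≈ -42.333333 − (-42.328125) ≈ -0.0052.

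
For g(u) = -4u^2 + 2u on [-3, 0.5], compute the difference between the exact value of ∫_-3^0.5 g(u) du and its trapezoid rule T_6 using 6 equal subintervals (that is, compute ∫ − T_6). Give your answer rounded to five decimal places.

Exact integral: ∫_-3^0.5 g(u) du ≈ -44.9166667.
T_6 ≈ -45.7106481.
Error ≈ -44.9166667 − (-45.7106481) ≈ 0.79398.

0.79398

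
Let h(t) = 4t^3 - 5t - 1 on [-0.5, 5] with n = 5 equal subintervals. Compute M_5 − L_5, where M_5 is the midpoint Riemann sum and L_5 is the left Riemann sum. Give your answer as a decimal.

215.22875

M_5 = 542.58875.
L_5 = 327.36.
M_5 − L_5 = 215.22875.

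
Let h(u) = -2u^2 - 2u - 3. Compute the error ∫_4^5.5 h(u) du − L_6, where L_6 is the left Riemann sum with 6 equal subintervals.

-3.90625

Exact integral: ∫_4^5.5 h(u) du = -87.
L_6 = -83.09375.
Error = -87 − (-83.09375) = -3.90625.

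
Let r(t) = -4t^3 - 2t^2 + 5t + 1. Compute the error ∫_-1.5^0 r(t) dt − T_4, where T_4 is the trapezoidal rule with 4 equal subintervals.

Exact integral: ∫_-1.5^0 r(t) dt = -1.3125.
T_4 = -1.06640625.
Error = -1.3125 − (-1.06640625) = -0.24609375.

-0.24609375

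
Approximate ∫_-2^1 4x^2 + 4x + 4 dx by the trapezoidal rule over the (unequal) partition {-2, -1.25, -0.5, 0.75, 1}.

19.875

Subinterval widths: 0.75, 0.75, 1.25, 0.25.
f(-2) = 12, f(-1.25) = 5.25, f(-0.5) = 3, f(0.75) = 9.25, f(1) = 12.
On each subinterval the trapezoid contributes (Δx_i/2)·[f(x_{i-1}) + f(x_i)].
Sum = 19.875.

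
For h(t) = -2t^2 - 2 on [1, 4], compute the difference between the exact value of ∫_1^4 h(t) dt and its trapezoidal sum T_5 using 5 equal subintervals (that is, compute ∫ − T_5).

0.36

Exact integral: ∫_1^4 h(t) dt = -48.
T_5 = -48.36.
Error = -48 − (-48.36) = 0.36.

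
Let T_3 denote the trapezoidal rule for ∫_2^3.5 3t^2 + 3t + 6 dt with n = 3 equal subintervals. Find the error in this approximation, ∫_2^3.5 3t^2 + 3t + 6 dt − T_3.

Exact integral: ∫_2^3.5 f(t) dt = 56.25.
T_3 = 56.4375.
Error = 56.25 − 56.4375 = -0.1875.

-0.1875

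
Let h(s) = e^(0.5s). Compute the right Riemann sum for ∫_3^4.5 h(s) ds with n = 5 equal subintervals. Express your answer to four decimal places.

Δs = (4.5 − 3)/5 = 0.3.
Right endpoints: 3.3, 3.6, 3.9, 4.2, 4.5.
h(3.3) ≈ 5.2070, h(3.6) ≈ 6.0496, h(3.9) ≈ 7.0287, h(4.2) ≈ 8.1662, h(4.5) ≈ 9.4877.
Sum = Δs · [h(3.3) + h(3.6) + h(3.9) + h(4.2) + h(4.5)].
Sum ≈ 10.7818.

10.7818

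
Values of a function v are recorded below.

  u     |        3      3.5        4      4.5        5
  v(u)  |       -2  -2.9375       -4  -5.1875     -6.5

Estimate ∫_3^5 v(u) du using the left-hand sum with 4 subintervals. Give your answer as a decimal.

Δu = 0.5.
Sum = 0.5·[(-2) + (-2.9375) + (-4) + (-5.1875)] = -7.0625.

-7.0625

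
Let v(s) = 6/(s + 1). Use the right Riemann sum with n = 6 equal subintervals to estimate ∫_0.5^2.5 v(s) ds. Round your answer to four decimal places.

4.7229

Δs = (2.5 − 0.5)/6 = 1/3.
Right endpoints: 5/6, 7/6, 1.5, 11/6, 13/6, 2.5.
v(5/6) = 36/11, v(7/6) = 36/13, v(1.5) = 2.4, v(11/6) = 36/17, v(13/6) = 36/19, v(2.5) = 12/7.
Sum = Δs · [v(5/6) + v(7/6) + v(1.5) + ...].
Sum ≈ 4.7229.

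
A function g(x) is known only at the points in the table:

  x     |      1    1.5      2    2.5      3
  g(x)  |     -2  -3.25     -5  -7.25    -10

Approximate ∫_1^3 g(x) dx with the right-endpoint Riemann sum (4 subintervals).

Δx = 0.5.
Sum = 0.5·[(-3.25) + (-5) + (-7.25) + (-10)] = -12.75.

-12.75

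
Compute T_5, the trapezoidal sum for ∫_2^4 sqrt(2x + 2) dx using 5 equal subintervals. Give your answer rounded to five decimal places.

5.64072

Δx = (4 − 2)/5 = 0.4.
f(2) ≈ 2.44949, f(2.4) ≈ 2.60768, f(2.8) ≈ 2.75681, f(3.2) ≈ 2.89828, f(3.6) ≈ 3.03315, f(4) ≈ 3.16228.
T_5 = (Δx/2)·[f(x_0) + 2f(x_1) + ... + 2f(x_{4}) + f(x_5)].
Sum ≈ 5.64072.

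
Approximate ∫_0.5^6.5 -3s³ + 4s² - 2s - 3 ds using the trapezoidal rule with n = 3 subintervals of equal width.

Δs = (6.5 − 0.5)/3 = 2.
f(0.5) = -3.375, f(2.5) = -29.875, f(4.5) = -204.375, f(6.5) = -670.875.
T_3 = (Δs/2)·[f(s_0) + 2f(s_1) + 2f(s_2) + f(s_3)].
Sum = -1142.75.

-1142.75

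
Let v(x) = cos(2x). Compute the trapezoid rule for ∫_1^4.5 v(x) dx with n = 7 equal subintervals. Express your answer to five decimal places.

-0.22752

Δx = (4.5 − 1)/7 = 0.5.
v(1) ≈ -0.41615, v(1.5) ≈ -0.98999, v(2) ≈ -0.65364, v(2.5) ≈ 0.28366, v(3) ≈ 0.96017, v(3.5) ≈ 0.75390, v(4) ≈ -0.14550, v(4.5) ≈ -0.91113.
T_7 = (Δx/2)·[v(x_0) + 2v(x_1) + ... + 2v(x_{6}) + v(x_7)].
Sum ≈ -0.22752.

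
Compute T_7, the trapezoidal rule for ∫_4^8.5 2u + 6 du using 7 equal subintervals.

Δu = (8.5 − 4)/7 = 9/14.
f(4) = 14, f(65/14) = 107/7, f(37/7) = 116/7, f(83/14) = 125/7, f(46/7) = 134/7, f(101/14) = 143/7, f(55/7) = 152/7, f(8.5) = 23.
T_7 = (Δu/2)·[f(u_0) + 2f(u_1) + ... + 2f(u_{6}) + f(u_7)].
Sum = 83.25.

83.25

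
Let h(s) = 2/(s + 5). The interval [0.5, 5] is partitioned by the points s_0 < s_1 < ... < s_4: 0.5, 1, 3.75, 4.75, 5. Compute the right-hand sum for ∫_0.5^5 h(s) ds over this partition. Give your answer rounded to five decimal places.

1.05037

Subinterval widths: 0.5, 2.75, 1, 0.25.
Right endpoints: 1, 3.75, 4.75, 5.
h(1) = 1/3, h(3.75) = 8/35, h(4.75) = 8/39, h(5) = 0.2.
Sum = Σ Δs_i · h(s_i).
Sum ≈ 1.05037.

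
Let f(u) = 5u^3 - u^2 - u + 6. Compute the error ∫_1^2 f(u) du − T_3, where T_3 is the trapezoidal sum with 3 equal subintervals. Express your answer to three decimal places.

-0.398

Exact integral: ∫_1^2 f(u) du ≈ 20.91667.
T_3 ≈ 21.31481.
Error ≈ 20.91667 − 21.31481 ≈ -0.398.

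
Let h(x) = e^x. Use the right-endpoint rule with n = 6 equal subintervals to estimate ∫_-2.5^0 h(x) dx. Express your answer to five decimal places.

Δx = (0 − (-2.5))/6 = 5/12.
Right endpoints: -25/12, -5/3, -1.25, -5/6, -5/12, 0.
h(-25/12) ≈ 0.12451, h(-5/3) ≈ 0.18888, h(-1.25) ≈ 0.28650, h(-5/6) ≈ 0.43460, h(-5/12) ≈ 0.65924, h(0) ≈ 1.00000.
Sum = Δx · [h(-25/12) + h(-5/3) + h(-1.25) + ...].
Sum ≈ 1.12239.

1.12239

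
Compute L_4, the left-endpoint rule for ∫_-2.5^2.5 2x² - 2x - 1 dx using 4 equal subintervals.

24.6875

Δx = (2.5 − (-2.5))/4 = 1.25.
Left endpoints: -2.5, -1.25, 0, 1.25.
f(-2.5) = 16.5, f(-1.25) = 4.625, f(0) = -1, f(1.25) = -0.375.
Sum = Δx · [f(-2.5) + f(-1.25) + f(0) + f(1.25)].
Sum = 24.6875.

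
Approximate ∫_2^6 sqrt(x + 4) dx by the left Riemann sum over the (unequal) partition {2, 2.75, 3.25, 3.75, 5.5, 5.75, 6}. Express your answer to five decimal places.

10.90542

Subinterval widths: 0.75, 0.5, 0.5, 1.75, 0.25, 0.25.
Left endpoints: 2, 2.75, 3.25, 3.75, 5.5, 5.75.
f(2) ≈ 2.44949, f(2.75) ≈ 2.59808, f(3.25) ≈ 2.69258, f(3.75) ≈ 2.78388, f(5.5) ≈ 3.08221, f(5.75) ≈ 3.12250.
Sum = Σ Δx_i · f(x_i).
Sum ≈ 10.90542.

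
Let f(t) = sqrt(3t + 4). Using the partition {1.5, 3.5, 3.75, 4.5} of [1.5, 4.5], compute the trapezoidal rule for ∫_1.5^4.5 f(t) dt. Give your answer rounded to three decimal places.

10.721

Subinterval widths: 2, 0.25, 0.75.
f(1.5) ≈ 2.915, f(3.5) ≈ 3.808, f(3.75) ≈ 3.905, f(4.5) ≈ 4.183.
On each subinterval the trapezoid contributes (Δt_i/2)·[f(t_{i-1}) + f(t_i)].
Sum ≈ 10.721.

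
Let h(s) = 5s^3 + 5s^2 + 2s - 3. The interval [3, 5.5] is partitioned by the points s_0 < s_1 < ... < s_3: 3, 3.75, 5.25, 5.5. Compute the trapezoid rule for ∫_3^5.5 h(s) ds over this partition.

1333.53515625

Subinterval widths: 0.75, 1.5, 0.25.
h(3) = 183, h(3.75) = 338.484375, h(5.25) = 868.828125, h(5.5) = 991.125.
On each subinterval the trapezoid contributes (Δs_i/2)·[h(s_{i-1}) + h(s_i)].
Sum = 1333.53515625.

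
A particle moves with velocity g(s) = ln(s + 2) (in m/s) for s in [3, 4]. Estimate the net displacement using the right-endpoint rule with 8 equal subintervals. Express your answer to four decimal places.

Δs = (4 − 3)/8 = 0.125.
Right endpoints: 3.125, 3.25, 3.375, 3.5, 3.625, 3.75, 3.875, 4.
g(3.125) ≈ 1.6341, g(3.25) ≈ 1.6582, g(3.375) ≈ 1.6818, g(3.5) ≈ 1.7047, g(3.625) ≈ 1.7272, g(3.75) ≈ 1.7492, g(3.875) ≈ 1.7707, g(4) ≈ 1.7918.
Sum = Δs · [g(3.125) + g(3.25) + g(3.375) + ...].
Sum ≈ 1.7147.

1.7147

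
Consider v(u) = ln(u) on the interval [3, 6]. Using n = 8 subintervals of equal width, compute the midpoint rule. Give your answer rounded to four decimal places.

Δu = (6 − 3)/8 = 0.375.
Midpoints: 3.1875, 3.5625, 3.9375, 4.3125, 4.6875, 5.0625, 5.4375, 5.8125.
v(3.1875) ≈ 1.1592, v(3.5625) ≈ 1.2705, v(3.9375) ≈ 1.3705, v(4.3125) ≈ 1.4615, v(4.6875) ≈ 1.5449, v(5.0625) ≈ 1.6219, v(5.4375) ≈ 1.6933, v(5.8125) ≈ 1.7600.
Sum = Δu · [v(3.1875) + v(3.5625) + v(3.9375) + ...].
Sum ≈ 4.4557.

4.4557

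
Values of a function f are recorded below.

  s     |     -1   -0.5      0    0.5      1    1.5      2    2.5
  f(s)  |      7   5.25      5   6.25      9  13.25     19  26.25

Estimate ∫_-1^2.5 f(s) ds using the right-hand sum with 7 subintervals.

Δs = 0.5.
Sum = 0.5·[5.25 + 5 + 6.25 + 9 + 13.25 + 19 + 26.25] = 42.

42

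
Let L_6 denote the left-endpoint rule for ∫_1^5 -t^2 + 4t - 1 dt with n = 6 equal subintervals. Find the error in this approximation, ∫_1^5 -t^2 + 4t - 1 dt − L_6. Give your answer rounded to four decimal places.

-2.3704

Exact integral: ∫_1^5 f(t) dt ≈ 2.666667.
L_6 ≈ 5.037037.
Error ≈ 2.666667 − 5.037037 ≈ -2.3704.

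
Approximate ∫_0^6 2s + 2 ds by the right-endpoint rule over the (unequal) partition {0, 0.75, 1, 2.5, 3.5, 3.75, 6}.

57

Subinterval widths: 0.75, 0.25, 1.5, 1, 0.25, 2.25.
Right endpoints: 0.75, 1, 2.5, 3.5, 3.75, 6.
f(0.75) = 3.5, f(1) = 4, f(2.5) = 7, f(3.5) = 9, f(3.75) = 9.5, f(6) = 14.
Sum = Σ Δs_i · f(s_i).
Sum = 57.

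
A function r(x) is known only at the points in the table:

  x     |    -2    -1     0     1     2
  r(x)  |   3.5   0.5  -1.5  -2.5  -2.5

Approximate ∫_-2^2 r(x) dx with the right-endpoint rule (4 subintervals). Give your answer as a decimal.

Δx = 1.
Sum = 1·[0.5 + (-1.5) + (-2.5) + (-2.5)] = -6.

-6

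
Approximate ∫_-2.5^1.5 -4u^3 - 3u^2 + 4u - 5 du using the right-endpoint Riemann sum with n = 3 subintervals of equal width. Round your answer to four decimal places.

-41.4444

Δu = (1.5 − (-2.5))/3 = 4/3.
Right endpoints: -7/6, 1/6, 1.5.
f(-7/6) = -799/108, f(1/6) = -479/108, f(1.5) = -19.25.
Sum = Δu · [f(-7/6) + f(1/6) + f(1.5)].
Sum ≈ -41.4444.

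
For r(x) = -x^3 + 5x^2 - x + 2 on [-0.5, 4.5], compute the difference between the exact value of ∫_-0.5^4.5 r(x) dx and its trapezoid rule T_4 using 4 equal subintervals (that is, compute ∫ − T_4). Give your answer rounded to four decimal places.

1.3021

Exact integral: ∫_-0.5^4.5 r(x) dx ≈ 49.583333.
T_4 = 48.28125.
Error ≈ 49.583333 − 48.28125 ≈ 1.3021.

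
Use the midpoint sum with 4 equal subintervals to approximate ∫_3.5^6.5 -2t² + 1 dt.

-151.21875

Δt = (6.5 − 3.5)/4 = 0.75.
Midpoints: 3.875, 4.625, 5.375, 6.125.
f(3.875) = -29.03125, f(4.625) = -41.78125, f(5.375) = -56.78125, f(6.125) = -74.03125.
Sum = Δt · [f(3.875) + f(4.625) + f(5.375) + f(6.125)].
Sum = -151.21875.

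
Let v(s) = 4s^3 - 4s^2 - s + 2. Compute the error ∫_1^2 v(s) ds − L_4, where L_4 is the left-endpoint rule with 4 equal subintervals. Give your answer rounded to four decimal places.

1.7292

Exact integral: ∫_1^2 v(s) ds ≈ 6.166667.
L_4 = 4.4375.
Error ≈ 6.166667 − 4.4375 ≈ 1.7292.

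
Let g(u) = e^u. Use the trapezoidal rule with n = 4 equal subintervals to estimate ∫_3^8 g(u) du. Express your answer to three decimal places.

Δu = (8 − 3)/4 = 1.25.
g(3) ≈ 20.086, g(4.25) ≈ 70.105, g(5.5) ≈ 244.692, g(6.75) ≈ 854.059, g(8) ≈ 2980.958.
T_4 = (Δu/2)·[g(u_0) + 2g(u_1) + 2g(u_2) + 2g(u_3) + g(u_4)].
Sum ≈ 3336.722.

3336.722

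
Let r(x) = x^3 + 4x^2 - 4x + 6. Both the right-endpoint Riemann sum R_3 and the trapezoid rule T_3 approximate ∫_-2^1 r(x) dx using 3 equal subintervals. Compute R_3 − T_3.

R_3 = 26.
T_3 = 33.5.
R_3 − T_3 = -7.5.

-7.5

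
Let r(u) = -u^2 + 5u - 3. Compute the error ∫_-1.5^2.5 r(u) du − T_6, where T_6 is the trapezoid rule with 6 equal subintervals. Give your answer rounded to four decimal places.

0.2963

Exact integral: ∫_-1.5^2.5 r(u) du ≈ -8.333333.
T_6 ≈ -8.629630.
Error ≈ -8.333333 − (-8.629630) ≈ 0.2963.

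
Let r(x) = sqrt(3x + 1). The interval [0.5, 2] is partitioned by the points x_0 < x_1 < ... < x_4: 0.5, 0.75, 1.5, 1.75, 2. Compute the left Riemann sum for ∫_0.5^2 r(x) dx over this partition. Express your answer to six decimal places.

2.958668

Subinterval widths: 0.25, 0.75, 0.25, 0.25.
Left endpoints: 0.5, 0.75, 1.5, 1.75.
r(0.5) ≈ 1.581139, r(0.75) ≈ 1.802776, r(1.5) ≈ 2.345208, r(1.75) ≈ 2.500000.
Sum = Σ Δx_i · r(x_i).
Sum ≈ 2.958668.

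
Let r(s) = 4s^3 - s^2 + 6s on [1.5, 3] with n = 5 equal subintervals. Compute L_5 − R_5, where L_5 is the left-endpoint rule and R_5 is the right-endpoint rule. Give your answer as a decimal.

L_5 = 74.385.
R_5 = 103.41.
L_5 − R_5 = -29.025.

-29.025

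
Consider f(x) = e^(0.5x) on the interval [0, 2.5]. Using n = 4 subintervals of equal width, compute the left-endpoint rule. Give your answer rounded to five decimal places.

Δx = (2.5 − 0)/4 = 0.625.
Left endpoints: 0, 0.625, 1.25, 1.875.
f(0) ≈ 1.00000, f(0.625) ≈ 1.36684, f(1.25) ≈ 1.86825, f(1.875) ≈ 2.55359.
Sum = Δx · [f(0) + f(0.625) + f(1.25) + f(1.875)].
Sum ≈ 4.24292.

4.24292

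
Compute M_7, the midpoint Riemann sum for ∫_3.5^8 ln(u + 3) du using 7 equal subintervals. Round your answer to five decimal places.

Δu = (8 − 3.5)/7 = 9/14.
Midpoints: 107/28, 125/28, 143/28, 5.75, 179/28, 197/28, 215/28.
f(107/28) ≈ 1.92007, f(125/28) ≈ 2.01013, f(143/28) ≈ 2.09275, f(5.75) ≈ 2.16905, f(179/28) ≈ 2.23995, f(197/28) ≈ 2.30615, f(215/28) ≈ 2.36824.
Sum = Δu · [f(107/28) + f(125/28) + f(143/28) + ...].
Sum ≈ 9.71122.

9.71122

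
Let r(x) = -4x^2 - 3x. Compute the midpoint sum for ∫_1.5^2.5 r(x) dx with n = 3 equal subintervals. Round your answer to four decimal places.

Δx = (2.5 − 1.5)/3 = 1/3.
Midpoints: 5/3, 2, 7/3.
r(5/3) = -145/9, r(2) = -22, r(7/3) = -259/9.
Sum = Δx · [r(5/3) + r(2) + r(7/3)].
Sum ≈ -22.2963.

-22.2963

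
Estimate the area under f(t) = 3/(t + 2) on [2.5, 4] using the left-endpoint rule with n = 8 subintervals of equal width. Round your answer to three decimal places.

0.879

Δt = (4 − 2.5)/8 = 0.1875.
Left endpoints: 2.5, 2.6875, 2.875, 3.0625, 3.25, 3.4375, 3.625, 3.8125.
f(2.5) = 2/3, f(2.6875) = 0.64, f(2.875) = 8/13, f(3.0625) = 16/27, f(3.25) = 4/7, f(3.4375) = 16/29, f(3.625) = 8/15, f(3.8125) = 16/31.
Sum = Δt · [f(2.5) + f(2.6875) + f(2.875) + ...].
Sum ≈ 0.879.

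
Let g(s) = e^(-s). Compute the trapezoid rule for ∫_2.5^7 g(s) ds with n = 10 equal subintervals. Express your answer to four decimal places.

0.0825

Δs = (7 − 2.5)/10 = 0.45.
g(2.5) ≈ 0.0821, g(2.95) ≈ 0.0523, g(3.4) ≈ 0.0334, g(3.85) ≈ 0.0213, g(4.3) ≈ 0.0136, g(4.75) ≈ 0.0087, g(5.2) ≈ 0.0055, g(5.65) ≈ 0.0035, g(6.1) ≈ 0.0022, g(6.55) ≈ 0.0014, g(7) ≈ 0.0009.
T_10 = (Δs/2)·[g(s_0) + 2g(s_1) + ... + 2g(s_{9}) + g(s_10)].
Sum ≈ 0.0825.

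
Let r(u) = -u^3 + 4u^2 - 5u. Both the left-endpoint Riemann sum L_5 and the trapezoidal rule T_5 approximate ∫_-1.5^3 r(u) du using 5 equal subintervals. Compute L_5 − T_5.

11.64375

L_5 = 17.3475.
T_5 = 5.70375.
L_5 − T_5 = 11.64375.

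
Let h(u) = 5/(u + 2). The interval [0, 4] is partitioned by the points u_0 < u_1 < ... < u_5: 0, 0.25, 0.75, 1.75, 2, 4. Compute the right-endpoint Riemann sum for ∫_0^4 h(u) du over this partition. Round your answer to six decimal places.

4.777146

Subinterval widths: 0.25, 0.5, 1, 0.25, 2.
Right endpoints: 0.25, 0.75, 1.75, 2, 4.
h(0.25) = 20/9, h(0.75) = 20/11, h(1.75) = 4/3, h(2) = 1.25, h(4) = 5/6.
Sum = Σ Δu_i · h(u_i).
Sum ≈ 4.777146.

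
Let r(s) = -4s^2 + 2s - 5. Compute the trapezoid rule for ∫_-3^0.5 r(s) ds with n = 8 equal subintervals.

-62.86328125

Δs = (0.5 − (-3))/8 = 0.4375.
r(-3) = -47, r(-2.5625) = -36.390625, r(-2.125) = -27.3125, r(-1.6875) = -19.765625, r(-1.25) = -13.75, r(-0.8125) = -9.265625, r(-0.375) = -6.3125, r(0.0625) = -4.890625, r(0.5) = -5.
T_8 = (Δs/2)·[r(s_0) + 2r(s_1) + ... + 2r(s_{7}) + r(s_8)].
Sum = -62.86328125.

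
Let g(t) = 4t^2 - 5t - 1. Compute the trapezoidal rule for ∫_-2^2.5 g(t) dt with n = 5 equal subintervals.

23.805

Δt = (2.5 − (-2))/5 = 0.9.
g(-2) = 25, g(-1.1) = 9.34, g(-0.2) = 0.16, g(0.7) = -2.54, g(1.6) = 1.24, g(2.5) = 11.5.
T_5 = (Δt/2)·[g(t_0) + 2g(t_1) + ... + 2g(t_{4}) + g(t_5)].
Sum = 23.805.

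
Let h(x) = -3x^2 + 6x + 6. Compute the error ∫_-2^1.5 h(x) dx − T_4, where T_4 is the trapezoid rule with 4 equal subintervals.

1.33984375

Exact integral: ∫_-2^1.5 h(x) dx = 4.375.
T_4 = 3.03515625.
Error = 4.375 − 3.03515625 = 1.33984375.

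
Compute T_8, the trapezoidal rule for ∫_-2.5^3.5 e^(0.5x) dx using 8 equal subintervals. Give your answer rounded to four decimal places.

Δx = (3.5 − (-2.5))/8 = 0.75.
f(-2.5) ≈ 0.2865, f(-1.75) ≈ 0.4169, f(-1) ≈ 0.6065, f(-0.25) ≈ 0.8825, f(0.5) ≈ 1.2840, f(1.25) ≈ 1.8682, f(2) ≈ 2.7183, f(2.75) ≈ 3.9551, f(3.5) ≈ 5.7546.
T_8 = (Δx/2)·[f(x_0) + 2f(x_1) + ... + 2f(x_{7}) + f(x_8)].
Sum ≈ 11.0641.

11.0641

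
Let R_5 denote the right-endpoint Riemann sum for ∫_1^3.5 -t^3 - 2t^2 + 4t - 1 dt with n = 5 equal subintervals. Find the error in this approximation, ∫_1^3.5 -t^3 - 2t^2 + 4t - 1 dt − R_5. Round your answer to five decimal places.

14.50521

Exact integral: ∫_1^3.5 f(t) dt ≈ -45.1822917.
R_5 = -59.6875.
Error ≈ -45.1822917 − (-59.6875) ≈ 14.50521.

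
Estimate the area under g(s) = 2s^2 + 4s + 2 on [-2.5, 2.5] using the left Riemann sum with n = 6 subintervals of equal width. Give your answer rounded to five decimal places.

Δs = (2.5 − (-2.5))/6 = 5/6.
Left endpoints: -2.5, -5/3, -5/6, 0, 5/6, 5/3.
g(-2.5) = 4.5, g(-5/3) = 8/9, g(-5/6) = 1/18, g(0) = 2, g(5/6) = 121/18, g(5/3) = 128/9.
Sum = Δs · [g(-2.5) + g(-5/3) + g(-5/6) + ...].
Sum ≈ 23.65741.

23.65741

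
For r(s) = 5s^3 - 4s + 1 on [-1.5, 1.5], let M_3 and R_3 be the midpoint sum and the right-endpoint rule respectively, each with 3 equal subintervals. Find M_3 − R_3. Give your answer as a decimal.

-10.875

M_3 = 3.
R_3 = 13.875.
M_3 − R_3 = -10.875.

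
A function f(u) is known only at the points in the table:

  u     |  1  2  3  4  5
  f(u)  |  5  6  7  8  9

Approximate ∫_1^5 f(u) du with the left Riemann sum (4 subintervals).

Δu = 1.
Sum = 1·[5 + 6 + 7 + 8] = 26.

26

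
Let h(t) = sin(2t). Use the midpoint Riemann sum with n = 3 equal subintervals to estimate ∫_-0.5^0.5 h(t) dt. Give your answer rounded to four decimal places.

Δt = (0.5 − (-0.5))/3 = 1/3.
Midpoints: -1/3, 0, 1/3.
h(-1/3) ≈ -0.6184, h(0) ≈ 0.0000, h(1/3) ≈ 0.6184.
Sum = Δt · [h(-1/3) + h(0) + h(1/3)].
Sum ≈ 0.0000.

0.0000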